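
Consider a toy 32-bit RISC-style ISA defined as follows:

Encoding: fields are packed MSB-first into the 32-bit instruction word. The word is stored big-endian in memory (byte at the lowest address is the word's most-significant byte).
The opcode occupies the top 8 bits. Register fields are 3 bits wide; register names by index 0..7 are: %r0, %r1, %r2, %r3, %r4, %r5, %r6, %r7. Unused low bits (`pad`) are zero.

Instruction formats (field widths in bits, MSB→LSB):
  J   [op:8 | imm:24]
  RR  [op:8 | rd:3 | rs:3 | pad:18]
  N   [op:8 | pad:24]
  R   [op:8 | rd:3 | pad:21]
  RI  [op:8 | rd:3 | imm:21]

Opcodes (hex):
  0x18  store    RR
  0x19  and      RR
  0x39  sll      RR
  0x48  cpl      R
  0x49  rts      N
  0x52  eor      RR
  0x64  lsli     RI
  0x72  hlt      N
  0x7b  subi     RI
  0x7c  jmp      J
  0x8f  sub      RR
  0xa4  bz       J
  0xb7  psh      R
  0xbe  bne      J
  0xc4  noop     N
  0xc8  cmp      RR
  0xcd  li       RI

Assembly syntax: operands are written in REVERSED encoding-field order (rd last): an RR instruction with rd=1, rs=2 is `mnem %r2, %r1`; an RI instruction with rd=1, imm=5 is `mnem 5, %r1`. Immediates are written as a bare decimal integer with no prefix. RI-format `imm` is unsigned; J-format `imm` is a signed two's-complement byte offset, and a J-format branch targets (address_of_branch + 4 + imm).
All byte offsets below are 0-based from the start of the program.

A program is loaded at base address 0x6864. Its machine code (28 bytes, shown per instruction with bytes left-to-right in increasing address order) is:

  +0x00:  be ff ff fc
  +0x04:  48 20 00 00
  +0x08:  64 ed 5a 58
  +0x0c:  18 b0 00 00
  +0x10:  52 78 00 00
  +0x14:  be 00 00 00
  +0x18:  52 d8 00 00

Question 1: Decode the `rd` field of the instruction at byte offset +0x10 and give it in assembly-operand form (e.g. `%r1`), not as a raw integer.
%r3

@+10  big-endian(52 78 00 00) = 0x52780000
  op=0x52780000>>24=0x52 ⇒ eor (RR)
  [23:21] rd=3 = %r3
  [20:18] rs=6 = %r6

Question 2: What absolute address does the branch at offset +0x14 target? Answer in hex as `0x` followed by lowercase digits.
+0x14: be 00 00 00 ⇒ word 0xbe000000 (big)
  op=0xbe000000>>24=0xbe ⇒ bne (J)
  imm@[23:0]=0x0 ⇒ 0
  target = base 0x6864 + off 0x14 + 4 + imm 0 = 0x687c

0x687c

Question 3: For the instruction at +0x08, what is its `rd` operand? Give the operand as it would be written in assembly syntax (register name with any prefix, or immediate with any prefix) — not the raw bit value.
off 0x08: read 64 ed 5a 58 as big → 0x64ed5a58
  top 8b → 0x64 → lsli [RI]
  [23:21] rd=7 = %r7
  [20:0] imm=875096 = 875096

%r7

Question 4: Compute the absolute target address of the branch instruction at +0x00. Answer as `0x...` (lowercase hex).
off 0x00: read be ff ff fc as big → 0xbefffffc
  opcode bits[31:24]=0xbe: bne/J
  [23:0] imm=16777212 (s24→-4) = -4
  target = base 0x6864 + off 0x00 + 4 + imm -4 = 0x6864

0x6864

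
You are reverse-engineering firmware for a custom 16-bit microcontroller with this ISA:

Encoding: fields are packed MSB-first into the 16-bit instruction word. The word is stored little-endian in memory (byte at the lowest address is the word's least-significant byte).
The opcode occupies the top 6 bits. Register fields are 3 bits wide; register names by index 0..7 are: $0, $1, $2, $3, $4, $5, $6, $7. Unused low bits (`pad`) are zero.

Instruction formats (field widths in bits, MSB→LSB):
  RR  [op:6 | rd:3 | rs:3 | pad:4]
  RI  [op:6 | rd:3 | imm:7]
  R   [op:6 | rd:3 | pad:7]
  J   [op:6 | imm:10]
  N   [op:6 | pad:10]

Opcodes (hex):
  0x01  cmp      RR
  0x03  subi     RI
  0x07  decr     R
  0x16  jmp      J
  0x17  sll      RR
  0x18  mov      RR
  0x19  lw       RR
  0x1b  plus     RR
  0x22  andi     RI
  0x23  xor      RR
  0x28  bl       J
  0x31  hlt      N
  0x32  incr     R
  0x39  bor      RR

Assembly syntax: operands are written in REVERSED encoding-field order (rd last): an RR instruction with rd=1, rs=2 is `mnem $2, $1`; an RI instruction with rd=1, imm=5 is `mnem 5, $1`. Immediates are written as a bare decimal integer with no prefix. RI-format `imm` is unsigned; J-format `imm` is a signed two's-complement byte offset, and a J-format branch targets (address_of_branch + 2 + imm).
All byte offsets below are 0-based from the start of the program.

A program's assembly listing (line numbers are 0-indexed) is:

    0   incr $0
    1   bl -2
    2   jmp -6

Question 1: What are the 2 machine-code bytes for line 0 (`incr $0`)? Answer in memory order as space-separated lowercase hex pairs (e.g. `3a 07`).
0. incr fields op=0x32:6|rd=0:3|pad=0:7 → word c800h → 00 c8

00 c8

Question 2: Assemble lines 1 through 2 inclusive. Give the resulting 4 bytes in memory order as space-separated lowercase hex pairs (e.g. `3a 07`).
1. bl fields op=0x28:6|imm=-2:10 → word a3feh → fe a3
2. jmp fields op=0x16:6|imm=-6:10 → word 5bfah → fa 5b

fe a3 fa 5b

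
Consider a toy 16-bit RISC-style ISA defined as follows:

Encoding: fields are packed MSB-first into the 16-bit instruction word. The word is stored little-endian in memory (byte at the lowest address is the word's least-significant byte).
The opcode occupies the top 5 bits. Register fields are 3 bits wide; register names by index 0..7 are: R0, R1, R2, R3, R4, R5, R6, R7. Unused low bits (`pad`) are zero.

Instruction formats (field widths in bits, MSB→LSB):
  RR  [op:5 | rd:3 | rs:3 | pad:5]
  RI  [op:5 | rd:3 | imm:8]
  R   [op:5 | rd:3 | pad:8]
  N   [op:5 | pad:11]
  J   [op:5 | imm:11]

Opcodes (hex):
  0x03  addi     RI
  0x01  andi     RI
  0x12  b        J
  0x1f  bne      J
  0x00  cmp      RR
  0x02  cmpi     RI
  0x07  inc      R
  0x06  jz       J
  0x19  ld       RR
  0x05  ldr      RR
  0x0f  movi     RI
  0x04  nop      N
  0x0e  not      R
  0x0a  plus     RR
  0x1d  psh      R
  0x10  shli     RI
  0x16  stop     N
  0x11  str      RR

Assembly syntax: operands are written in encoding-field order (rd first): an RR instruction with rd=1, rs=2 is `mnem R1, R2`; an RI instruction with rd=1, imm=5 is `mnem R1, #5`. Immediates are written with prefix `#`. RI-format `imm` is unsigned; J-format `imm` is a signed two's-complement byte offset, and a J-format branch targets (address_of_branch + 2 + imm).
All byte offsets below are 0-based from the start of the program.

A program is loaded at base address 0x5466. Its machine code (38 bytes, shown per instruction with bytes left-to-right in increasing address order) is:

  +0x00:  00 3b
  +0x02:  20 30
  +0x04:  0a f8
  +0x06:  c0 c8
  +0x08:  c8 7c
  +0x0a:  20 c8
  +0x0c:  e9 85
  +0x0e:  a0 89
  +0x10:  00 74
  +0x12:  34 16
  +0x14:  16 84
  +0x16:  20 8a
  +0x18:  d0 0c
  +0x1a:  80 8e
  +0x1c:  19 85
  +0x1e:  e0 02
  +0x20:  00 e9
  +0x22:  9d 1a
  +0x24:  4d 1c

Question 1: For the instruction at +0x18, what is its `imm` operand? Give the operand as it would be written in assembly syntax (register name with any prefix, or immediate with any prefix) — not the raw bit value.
#208

off 0x18: read d0 0c as little → 0x0cd0
  top 5b → 0x1 → andi [RI]
  [10:8] rd=4 = R4
  [7:0] imm=208 = #208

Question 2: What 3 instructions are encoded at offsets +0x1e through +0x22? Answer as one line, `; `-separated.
[1e] e0 02 → 0x02e0
  opcode bits[15:11]=0x0: cmp/RR
  rd@[10:8]=0x2 ⇒ R2
  rs@[7:5]=0x7 ⇒ R7
[20] 00 e9 → 0xe900
  opcode bits[15:11]=0x1d: psh/R
  rd@[10:8]=0x1 ⇒ R1
[22] 9d 1a → 0x1a9d
  opcode bits[15:11]=0x3: addi/RI
  rd@[10:8]=0x2 ⇒ R2
  imm@[7:0]=0x9d ⇒ #157

cmp R2, R7; psh R1; addi R2, #157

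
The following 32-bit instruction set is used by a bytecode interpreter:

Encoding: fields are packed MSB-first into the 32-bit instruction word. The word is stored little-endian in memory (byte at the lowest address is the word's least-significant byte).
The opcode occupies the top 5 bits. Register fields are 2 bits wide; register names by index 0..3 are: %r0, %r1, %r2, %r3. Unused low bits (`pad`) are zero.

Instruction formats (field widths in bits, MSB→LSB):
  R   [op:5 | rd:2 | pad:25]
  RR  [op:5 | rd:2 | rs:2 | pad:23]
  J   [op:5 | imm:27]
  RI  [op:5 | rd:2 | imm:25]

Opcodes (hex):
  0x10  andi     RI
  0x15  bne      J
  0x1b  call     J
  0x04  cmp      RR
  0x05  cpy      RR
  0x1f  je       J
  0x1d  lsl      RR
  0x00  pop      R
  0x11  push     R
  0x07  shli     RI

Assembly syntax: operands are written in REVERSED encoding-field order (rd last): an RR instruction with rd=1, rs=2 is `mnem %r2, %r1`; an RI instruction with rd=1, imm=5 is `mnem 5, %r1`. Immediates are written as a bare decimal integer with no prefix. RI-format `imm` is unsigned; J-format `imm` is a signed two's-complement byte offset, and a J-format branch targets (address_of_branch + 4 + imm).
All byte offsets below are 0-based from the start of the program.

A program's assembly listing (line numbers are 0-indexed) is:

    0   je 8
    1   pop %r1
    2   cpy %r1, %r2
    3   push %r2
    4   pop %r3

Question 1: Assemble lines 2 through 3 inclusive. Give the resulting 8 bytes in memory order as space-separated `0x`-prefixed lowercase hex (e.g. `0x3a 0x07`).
L2: cpy op=0x5:5|rd=2:2|rs=1:2|pad=0:23 ⇒ 0x2c800000 ⇒ little 00 00 80 2c
L3: push op=0x11:5|rd=2:2|pad=0:25 ⇒ 0x8c000000 ⇒ little 00 00 00 8c

0x00 0x00 0x80 0x2c 0x00 0x00 0x00 0x8c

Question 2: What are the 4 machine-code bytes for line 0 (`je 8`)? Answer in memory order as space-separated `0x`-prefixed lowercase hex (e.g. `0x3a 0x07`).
L0: je op=0x1f:5|imm=8:27 ⇒ 0xf8000008 ⇒ little 08 00 00 f8

0x08 0x00 0x00 0xf8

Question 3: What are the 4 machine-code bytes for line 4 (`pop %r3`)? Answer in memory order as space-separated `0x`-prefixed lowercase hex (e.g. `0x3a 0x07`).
0x00 0x00 0x00 0x06

4. pop fields op=0x0:5|rd=3:2|pad=0:25 → word 06000000h → 00 00 00 06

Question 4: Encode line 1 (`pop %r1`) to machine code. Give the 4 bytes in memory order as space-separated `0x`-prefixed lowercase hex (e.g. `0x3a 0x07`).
0x00 0x00 0x00 0x02

L1: pop op=0x0:5|rd=1:2|pad=0:25 ⇒ 0x02000000 ⇒ little 00 00 00 02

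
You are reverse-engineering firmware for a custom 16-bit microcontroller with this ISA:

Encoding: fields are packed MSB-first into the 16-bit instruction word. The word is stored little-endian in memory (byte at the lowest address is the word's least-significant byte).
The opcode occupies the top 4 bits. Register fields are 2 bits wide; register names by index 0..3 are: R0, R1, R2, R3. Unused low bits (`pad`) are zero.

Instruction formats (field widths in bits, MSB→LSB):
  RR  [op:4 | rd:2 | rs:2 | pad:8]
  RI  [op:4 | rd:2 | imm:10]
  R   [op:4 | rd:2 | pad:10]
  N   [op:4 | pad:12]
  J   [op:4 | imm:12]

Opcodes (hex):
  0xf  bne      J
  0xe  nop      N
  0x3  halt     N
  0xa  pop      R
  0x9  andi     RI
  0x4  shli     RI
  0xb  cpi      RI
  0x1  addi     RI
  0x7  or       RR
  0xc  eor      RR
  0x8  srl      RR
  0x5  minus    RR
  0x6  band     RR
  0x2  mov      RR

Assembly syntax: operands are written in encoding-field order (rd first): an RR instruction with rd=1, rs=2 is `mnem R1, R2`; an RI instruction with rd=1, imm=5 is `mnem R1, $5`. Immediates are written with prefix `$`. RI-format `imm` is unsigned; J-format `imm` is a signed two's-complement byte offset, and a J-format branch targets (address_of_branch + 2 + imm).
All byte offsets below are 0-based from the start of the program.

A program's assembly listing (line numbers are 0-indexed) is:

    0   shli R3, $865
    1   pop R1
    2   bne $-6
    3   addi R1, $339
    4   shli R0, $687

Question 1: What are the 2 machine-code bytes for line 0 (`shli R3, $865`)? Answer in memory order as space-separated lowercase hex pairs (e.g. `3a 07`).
0. shli fields op=0x4:4|rd=3:2|imm=865:10 → word 4f61h → 61 4f

61 4f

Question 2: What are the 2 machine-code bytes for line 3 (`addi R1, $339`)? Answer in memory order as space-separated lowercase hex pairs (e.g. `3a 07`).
line 3 (addi): pack op=0x1:4|rd=1:2|imm=339:10 = 0x1553; little→ 53 15

53 15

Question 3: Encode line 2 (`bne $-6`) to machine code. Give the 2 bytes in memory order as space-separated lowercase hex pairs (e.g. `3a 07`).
fa ff

2. bne fields op=0xf:4|imm=-6:12 → word fffah → fa ff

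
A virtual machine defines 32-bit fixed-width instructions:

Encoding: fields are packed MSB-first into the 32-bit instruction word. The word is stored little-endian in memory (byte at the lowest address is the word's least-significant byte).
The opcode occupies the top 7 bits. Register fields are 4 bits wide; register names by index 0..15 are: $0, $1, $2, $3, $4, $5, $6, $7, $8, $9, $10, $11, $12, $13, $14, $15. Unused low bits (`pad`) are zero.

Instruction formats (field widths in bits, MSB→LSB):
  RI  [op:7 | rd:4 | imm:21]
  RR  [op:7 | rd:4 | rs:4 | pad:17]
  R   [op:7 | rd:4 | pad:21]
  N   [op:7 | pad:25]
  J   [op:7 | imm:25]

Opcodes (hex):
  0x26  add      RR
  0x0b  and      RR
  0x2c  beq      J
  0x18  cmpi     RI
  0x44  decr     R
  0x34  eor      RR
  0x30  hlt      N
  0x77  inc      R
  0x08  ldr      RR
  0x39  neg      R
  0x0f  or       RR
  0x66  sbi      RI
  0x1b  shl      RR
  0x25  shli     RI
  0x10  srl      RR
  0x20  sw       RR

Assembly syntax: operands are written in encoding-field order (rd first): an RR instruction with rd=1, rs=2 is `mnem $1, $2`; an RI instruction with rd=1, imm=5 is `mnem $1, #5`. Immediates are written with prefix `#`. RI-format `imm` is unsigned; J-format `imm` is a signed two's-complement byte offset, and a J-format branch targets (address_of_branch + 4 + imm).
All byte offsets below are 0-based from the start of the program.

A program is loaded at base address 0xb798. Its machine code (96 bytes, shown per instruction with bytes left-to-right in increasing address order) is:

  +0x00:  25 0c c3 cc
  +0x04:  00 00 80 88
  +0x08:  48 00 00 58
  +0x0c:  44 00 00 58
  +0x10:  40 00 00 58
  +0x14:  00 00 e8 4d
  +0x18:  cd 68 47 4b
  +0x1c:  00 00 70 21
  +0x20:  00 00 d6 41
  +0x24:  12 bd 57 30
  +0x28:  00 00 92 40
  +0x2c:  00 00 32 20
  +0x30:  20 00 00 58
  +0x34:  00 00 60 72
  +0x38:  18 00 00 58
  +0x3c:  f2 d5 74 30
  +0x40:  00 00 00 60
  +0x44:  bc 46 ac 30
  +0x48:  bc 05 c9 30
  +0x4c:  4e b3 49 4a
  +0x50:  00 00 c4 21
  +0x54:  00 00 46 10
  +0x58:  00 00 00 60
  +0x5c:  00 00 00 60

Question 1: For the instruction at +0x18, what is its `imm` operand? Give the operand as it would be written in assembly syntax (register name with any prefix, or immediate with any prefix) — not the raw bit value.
off 0x18: read cd 68 47 4b as little → 0x4b4768cd
  opcode bits[31:25]=0x25: shli/RI
  [24:21] rd=10 = $10
  [20:0] imm=485581 = #485581

#485581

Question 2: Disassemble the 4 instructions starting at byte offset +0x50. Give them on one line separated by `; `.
srl $14, $2; ldr $2, $3; hlt; hlt

+0x50: 00 00 c4 21 ⇒ word 0x21c40000 (little)
  top 7b → 0x10 → srl [RR]
  rd@[24:21]=0xe ⇒ $14
  rs@[20:17]=0x2 ⇒ $2
+0x54: 00 00 46 10 ⇒ word 0x10460000 (little)
  top 7b → 0x8 → ldr [RR]
  rd@[24:21]=0x2 ⇒ $2
  rs@[20:17]=0x3 ⇒ $3
+0x58: 00 00 00 60 ⇒ word 0x60000000 (little)
  top 7b → 0x30 → hlt [N]
+0x5c: 00 00 00 60 ⇒ word 0x60000000 (little)
  top 7b → 0x30 → hlt [N]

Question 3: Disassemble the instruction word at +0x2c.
srl $1, $9

off 0x2c: read 00 00 32 20 as little → 0x20320000
  top 7b → 0x10 → srl [RR]
  [24:21] rd=1 = $1
  [20:17] rs=9 = $9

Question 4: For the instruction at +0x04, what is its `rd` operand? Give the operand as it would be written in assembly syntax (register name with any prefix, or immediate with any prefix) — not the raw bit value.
[04] 00 00 80 88 → 0x88800000
  op=0x88800000>>25=0x44 ⇒ decr (R)
  [24:21] rd=4 = $4

$4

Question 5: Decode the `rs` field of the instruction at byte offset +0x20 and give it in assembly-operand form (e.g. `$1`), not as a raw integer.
@+20  little-endian(00 00 d6 41) = 0x41d60000
  top 7b → 0x20 → sw [RR]
  rd@[24:21]=0xe ⇒ $14
  rs@[20:17]=0xb ⇒ $11

$11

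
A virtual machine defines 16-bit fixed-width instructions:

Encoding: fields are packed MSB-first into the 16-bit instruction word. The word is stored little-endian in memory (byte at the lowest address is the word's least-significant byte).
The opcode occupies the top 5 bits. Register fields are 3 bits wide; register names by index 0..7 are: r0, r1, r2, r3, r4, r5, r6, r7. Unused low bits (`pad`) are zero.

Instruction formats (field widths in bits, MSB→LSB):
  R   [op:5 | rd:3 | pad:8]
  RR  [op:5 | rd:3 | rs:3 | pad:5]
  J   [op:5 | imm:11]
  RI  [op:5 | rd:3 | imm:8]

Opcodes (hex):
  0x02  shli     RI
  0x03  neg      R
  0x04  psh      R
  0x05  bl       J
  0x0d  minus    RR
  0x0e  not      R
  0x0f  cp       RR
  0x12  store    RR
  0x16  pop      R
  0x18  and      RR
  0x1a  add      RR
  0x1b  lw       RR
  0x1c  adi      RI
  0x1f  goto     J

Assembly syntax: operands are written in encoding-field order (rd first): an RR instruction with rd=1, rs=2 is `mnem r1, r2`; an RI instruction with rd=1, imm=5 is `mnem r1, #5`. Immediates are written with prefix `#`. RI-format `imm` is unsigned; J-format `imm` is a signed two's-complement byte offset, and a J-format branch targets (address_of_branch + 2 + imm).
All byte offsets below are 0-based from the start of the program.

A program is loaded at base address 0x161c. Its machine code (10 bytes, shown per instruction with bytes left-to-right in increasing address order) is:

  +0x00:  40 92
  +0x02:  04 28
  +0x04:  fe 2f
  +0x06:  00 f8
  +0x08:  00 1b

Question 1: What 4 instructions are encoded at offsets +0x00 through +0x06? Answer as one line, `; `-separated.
store r2, r2; bl #4; bl #-2; goto #0

+0x00: 40 92 ⇒ word 0x9240 (little)
  op=0x9240>>11=0x12 ⇒ store (RR)
  rd: (w>>8)&0x7=0x2 → r2
  rs: (w>>5)&0x7=0x2 → r2
+0x02: 04 28 ⇒ word 0x2804 (little)
  op=0x2804>>11=0x5 ⇒ bl (J)
  imm: (w>>0)&0x7ff=0x4 → #4
+0x04: fe 2f ⇒ word 0x2ffe (little)
  op=0x2ffe>>11=0x5 ⇒ bl (J)
  imm: (w>>0)&0x7ff=0x7fe (s11→-2) → #-2
+0x06: 00 f8 ⇒ word 0xf800 (little)
  op=0xf800>>11=0x1f ⇒ goto (J)
  imm: (w>>0)&0x7ff=0x0 → #0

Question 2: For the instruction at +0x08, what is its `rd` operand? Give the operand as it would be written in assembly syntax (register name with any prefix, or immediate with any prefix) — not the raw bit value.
[08] 00 1b → 0x1b00
  op=0x1b00>>11=0x3 ⇒ neg (R)
  [10:8] rd=3 = r3

r3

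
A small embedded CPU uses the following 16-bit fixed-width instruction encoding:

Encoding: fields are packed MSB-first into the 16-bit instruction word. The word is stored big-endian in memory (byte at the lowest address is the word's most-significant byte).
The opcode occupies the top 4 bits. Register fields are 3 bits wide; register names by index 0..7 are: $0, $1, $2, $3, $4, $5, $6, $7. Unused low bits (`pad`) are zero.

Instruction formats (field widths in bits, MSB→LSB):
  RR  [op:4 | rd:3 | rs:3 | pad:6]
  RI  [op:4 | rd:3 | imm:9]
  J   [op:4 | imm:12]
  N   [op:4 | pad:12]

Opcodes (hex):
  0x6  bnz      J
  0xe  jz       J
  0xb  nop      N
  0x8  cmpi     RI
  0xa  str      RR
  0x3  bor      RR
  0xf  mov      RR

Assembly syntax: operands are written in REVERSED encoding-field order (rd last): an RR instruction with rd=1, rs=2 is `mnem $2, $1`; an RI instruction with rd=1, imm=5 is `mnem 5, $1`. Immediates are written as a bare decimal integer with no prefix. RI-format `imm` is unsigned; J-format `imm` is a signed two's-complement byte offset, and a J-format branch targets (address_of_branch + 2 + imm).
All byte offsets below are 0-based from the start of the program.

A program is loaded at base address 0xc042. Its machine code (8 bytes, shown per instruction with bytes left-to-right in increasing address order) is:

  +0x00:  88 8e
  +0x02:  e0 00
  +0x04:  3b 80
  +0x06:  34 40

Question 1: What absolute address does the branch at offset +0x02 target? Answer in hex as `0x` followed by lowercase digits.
[02] e0 00 → 0xe000
  opcode bits[15:12]=0xe: jz/J
  imm@[11:0]=0x0 ⇒ 0
  target = base 0xc042 + off 0x02 + 2 + imm 0 = 0xc046

0xc046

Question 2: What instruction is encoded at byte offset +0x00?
@+00  big-endian(88 8e) = 0x888e
  top 4b → 0x8 → cmpi [RI]
  rd@[11:9]=0x4 ⇒ $4
  imm@[8:0]=0x8e ⇒ 142

cmpi 142, $4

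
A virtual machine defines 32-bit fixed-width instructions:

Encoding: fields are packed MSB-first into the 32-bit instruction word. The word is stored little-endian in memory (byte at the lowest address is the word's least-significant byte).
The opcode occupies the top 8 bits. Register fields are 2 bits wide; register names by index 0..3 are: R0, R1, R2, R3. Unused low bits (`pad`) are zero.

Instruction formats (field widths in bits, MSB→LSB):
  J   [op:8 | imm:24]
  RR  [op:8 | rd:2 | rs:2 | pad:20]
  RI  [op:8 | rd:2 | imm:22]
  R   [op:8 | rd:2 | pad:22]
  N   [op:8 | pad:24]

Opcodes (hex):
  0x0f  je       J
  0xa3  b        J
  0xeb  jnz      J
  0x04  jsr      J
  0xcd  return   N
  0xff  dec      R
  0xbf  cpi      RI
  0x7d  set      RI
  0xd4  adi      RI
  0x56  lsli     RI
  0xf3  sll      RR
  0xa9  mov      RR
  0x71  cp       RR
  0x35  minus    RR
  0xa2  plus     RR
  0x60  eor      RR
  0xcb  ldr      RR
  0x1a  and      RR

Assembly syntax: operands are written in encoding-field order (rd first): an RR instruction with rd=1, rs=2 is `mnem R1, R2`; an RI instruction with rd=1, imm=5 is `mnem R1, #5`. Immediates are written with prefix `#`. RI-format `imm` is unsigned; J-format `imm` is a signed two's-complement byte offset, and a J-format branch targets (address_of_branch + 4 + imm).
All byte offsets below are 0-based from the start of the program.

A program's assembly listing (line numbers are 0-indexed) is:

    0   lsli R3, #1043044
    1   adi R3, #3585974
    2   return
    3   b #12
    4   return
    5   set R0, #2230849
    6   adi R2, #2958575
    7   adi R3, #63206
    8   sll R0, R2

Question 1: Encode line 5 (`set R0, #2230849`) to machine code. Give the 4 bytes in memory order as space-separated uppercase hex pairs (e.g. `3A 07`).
5. set fields op=0x7d:8|rd=0:2|imm=2230849:22 → word 7d220a41h → 41 0a 22 7d

41 0A 22 7D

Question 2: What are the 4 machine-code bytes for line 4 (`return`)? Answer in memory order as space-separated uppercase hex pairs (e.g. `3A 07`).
00 00 00 CD

line 4 (return): pack op=0xcd:8|pad=0:24 = 0xcd000000; little→ 00 00 00 cd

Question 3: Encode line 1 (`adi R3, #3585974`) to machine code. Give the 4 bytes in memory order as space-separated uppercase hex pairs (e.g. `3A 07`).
B6 B7 F6 D4

1. adi fields op=0xd4:8|rd=3:2|imm=3585974:22 → word d4f6b7b6h → b6 b7 f6 d4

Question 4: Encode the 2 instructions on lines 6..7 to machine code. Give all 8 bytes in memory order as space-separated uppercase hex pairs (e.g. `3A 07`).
EF 24 AD D4 E6 F6 C0 D4

6. adi fields op=0xd4:8|rd=2:2|imm=2958575:22 → word d4ad24efh → ef 24 ad d4
7. adi fields op=0xd4:8|rd=3:2|imm=63206:22 → word d4c0f6e6h → e6 f6 c0 d4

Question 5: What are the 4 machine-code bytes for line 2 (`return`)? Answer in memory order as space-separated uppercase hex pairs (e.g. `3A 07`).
00 00 00 CD

2. return fields op=0xcd:8|pad=0:24 → word cd000000h → 00 00 00 cd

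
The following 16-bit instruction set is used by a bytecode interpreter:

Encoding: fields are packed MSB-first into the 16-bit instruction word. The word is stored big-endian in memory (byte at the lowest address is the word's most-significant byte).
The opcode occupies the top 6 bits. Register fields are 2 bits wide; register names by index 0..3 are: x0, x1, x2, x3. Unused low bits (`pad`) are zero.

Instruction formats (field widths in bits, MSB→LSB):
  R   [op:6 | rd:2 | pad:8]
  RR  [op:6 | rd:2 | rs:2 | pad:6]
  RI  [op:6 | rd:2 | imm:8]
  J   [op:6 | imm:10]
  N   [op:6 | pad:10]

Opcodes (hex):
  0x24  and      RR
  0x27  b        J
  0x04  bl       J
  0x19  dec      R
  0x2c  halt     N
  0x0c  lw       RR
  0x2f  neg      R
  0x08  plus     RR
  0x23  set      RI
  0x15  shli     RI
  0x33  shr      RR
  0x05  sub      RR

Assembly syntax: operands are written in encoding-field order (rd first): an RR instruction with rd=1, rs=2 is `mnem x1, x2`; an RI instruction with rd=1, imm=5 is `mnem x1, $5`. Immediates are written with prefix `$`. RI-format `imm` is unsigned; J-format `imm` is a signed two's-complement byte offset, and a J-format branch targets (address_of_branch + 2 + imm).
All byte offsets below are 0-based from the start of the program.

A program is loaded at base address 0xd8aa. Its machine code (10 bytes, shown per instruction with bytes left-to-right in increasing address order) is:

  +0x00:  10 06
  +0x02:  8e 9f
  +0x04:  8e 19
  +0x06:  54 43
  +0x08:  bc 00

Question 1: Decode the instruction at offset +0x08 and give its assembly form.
@+08  big-endian(bc 00) = 0xbc00
  opcode bits[15:10]=0x2f: neg/R
  rd@[9:8]=0x0 ⇒ x0

neg x0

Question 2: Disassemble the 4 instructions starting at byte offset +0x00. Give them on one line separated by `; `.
[00] 10 06 → 0x1006
  opcode bits[15:10]=0x4: bl/J
  [9:0] imm=6 = $6
[02] 8e 9f → 0x8e9f
  opcode bits[15:10]=0x23: set/RI
  [9:8] rd=2 = x2
  [7:0] imm=159 = $159
[04] 8e 19 → 0x8e19
  opcode bits[15:10]=0x23: set/RI
  [9:8] rd=2 = x2
  [7:0] imm=25 = $25
[06] 54 43 → 0x5443
  opcode bits[15:10]=0x15: shli/RI
  [9:8] rd=0 = x0
  [7:0] imm=67 = $67

bl $6; set x2, $159; set x2, $25; shli x0, $67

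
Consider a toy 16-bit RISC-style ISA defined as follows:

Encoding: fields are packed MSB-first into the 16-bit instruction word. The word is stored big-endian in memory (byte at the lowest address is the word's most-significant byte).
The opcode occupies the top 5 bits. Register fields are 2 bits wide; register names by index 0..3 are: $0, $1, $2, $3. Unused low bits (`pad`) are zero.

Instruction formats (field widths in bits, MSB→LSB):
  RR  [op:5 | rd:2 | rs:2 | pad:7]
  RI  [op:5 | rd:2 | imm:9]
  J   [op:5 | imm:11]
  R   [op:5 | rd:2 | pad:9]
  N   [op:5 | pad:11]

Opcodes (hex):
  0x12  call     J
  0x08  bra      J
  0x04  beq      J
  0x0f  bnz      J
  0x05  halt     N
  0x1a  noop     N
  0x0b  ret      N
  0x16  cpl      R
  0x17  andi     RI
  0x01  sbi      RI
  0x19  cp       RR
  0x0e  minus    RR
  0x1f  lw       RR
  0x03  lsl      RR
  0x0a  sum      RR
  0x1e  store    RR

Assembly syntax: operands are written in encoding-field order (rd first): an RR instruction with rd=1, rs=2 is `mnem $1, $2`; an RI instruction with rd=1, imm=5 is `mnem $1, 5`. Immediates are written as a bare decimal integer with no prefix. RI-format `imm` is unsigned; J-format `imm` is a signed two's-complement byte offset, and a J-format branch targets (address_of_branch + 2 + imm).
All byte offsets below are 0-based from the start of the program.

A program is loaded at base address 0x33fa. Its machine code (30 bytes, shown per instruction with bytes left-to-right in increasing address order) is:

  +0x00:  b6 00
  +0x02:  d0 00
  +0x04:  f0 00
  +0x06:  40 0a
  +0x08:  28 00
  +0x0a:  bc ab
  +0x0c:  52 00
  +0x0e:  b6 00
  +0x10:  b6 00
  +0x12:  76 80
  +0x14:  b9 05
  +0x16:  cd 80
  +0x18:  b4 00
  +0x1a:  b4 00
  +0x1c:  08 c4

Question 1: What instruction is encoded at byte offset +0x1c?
sbi $0, 196

@+1c  big-endian(08 c4) = 0x08c4
  op=0x08c4>>11=0x1 ⇒ sbi (RI)
  rd: (w>>9)&0x3=0x0 → $0
  imm: (w>>0)&0x1ff=0xc4 → 196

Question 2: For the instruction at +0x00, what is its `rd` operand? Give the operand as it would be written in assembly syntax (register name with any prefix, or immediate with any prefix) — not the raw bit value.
@+00  big-endian(b6 00) = 0xb600
  opcode bits[15:11]=0x16: cpl/R
  rd: (w>>9)&0x3=0x3 → $3

$3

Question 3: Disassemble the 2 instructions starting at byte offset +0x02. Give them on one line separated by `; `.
@+02  big-endian(d0 00) = 0xd000
  top 5b → 0x1a → noop [N]
@+04  big-endian(f0 00) = 0xf000
  top 5b → 0x1e → store [RR]
  rd@[10:9]=0x0 ⇒ $0
  rs@[8:7]=0x0 ⇒ $0

noop; store $0, $0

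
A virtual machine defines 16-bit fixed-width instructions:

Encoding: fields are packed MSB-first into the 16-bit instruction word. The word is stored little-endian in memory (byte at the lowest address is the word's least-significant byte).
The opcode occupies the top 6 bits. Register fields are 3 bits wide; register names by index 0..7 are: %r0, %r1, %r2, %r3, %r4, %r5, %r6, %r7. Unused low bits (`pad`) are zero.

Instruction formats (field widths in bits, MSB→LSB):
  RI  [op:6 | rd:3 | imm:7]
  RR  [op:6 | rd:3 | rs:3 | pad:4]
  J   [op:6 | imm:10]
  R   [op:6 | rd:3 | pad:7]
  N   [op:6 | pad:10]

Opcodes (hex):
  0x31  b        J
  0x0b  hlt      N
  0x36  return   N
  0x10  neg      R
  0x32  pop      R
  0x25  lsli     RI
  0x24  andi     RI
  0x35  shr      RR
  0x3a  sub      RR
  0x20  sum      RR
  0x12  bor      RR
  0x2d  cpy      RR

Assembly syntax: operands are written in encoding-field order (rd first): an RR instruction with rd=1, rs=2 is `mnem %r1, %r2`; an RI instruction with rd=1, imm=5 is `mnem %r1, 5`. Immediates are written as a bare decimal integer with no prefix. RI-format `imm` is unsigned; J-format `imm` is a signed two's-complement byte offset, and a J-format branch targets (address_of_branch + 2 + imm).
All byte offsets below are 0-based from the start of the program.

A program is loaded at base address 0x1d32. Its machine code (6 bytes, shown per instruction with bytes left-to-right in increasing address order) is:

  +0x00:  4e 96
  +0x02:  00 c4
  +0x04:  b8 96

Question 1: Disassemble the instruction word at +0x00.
+0x00: 4e 96 ⇒ word 0x964e (little)
  opcode bits[15:10]=0x25: lsli/RI
  rd: (w>>7)&0x7=0x4 → %r4
  imm: (w>>0)&0x7f=0x4e → 78

lsli %r4, 78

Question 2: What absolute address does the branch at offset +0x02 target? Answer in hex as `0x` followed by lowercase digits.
+0x02: 00 c4 ⇒ word 0xc400 (little)
  opcode bits[15:10]=0x31: b/J
  [9:0] imm=0 = 0
  target = base 0x1d32 + off 0x02 + 2 + imm 0 = 0x1d36

0x1d36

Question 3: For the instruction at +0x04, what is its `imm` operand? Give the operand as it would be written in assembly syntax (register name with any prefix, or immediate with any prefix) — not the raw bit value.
+0x04: b8 96 ⇒ word 0x96b8 (little)
  opcode bits[15:10]=0x25: lsli/RI
  [9:7] rd=5 = %r5
  [6:0] imm=56 = 56

56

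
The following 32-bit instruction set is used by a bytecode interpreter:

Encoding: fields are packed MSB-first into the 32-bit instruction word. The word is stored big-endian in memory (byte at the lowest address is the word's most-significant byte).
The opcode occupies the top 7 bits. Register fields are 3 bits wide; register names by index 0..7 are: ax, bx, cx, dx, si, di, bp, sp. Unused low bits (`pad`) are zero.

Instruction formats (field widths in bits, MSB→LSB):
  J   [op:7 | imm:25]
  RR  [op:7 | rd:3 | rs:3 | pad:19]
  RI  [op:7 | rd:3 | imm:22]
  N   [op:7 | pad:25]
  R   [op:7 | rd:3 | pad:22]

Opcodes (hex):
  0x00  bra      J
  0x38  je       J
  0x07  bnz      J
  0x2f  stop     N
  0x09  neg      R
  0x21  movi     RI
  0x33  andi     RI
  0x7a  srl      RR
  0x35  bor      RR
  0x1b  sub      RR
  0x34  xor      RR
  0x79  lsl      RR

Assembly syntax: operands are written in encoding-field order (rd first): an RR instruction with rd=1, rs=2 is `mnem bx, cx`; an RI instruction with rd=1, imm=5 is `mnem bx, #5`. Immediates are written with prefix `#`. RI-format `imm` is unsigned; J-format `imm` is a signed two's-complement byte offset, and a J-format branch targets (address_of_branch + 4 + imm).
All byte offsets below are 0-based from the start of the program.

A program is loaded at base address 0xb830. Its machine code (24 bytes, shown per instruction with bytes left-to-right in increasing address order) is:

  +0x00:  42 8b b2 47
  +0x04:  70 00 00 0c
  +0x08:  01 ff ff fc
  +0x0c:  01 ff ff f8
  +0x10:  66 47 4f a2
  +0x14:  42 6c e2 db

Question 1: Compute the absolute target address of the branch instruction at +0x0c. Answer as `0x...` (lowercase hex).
0xb838

[0c] 01 ff ff f8 → 0x01fffff8
  opcode bits[31:25]=0x0: bra/J
  [24:0] imm=33554424 (s25→-8) = #-8
  target = base 0xb830 + off 0x0c + 4 + imm -8 = 0xb838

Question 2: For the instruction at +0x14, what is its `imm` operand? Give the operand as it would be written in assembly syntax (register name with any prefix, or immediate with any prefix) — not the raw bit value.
off 0x14: read 42 6c e2 db as big → 0x426ce2db
  op=0x426ce2db>>25=0x21 ⇒ movi (RI)
  rd: (w>>22)&0x7=0x1 → bx
  imm: (w>>0)&0x3fffff=0x2ce2db → #2941659

#2941659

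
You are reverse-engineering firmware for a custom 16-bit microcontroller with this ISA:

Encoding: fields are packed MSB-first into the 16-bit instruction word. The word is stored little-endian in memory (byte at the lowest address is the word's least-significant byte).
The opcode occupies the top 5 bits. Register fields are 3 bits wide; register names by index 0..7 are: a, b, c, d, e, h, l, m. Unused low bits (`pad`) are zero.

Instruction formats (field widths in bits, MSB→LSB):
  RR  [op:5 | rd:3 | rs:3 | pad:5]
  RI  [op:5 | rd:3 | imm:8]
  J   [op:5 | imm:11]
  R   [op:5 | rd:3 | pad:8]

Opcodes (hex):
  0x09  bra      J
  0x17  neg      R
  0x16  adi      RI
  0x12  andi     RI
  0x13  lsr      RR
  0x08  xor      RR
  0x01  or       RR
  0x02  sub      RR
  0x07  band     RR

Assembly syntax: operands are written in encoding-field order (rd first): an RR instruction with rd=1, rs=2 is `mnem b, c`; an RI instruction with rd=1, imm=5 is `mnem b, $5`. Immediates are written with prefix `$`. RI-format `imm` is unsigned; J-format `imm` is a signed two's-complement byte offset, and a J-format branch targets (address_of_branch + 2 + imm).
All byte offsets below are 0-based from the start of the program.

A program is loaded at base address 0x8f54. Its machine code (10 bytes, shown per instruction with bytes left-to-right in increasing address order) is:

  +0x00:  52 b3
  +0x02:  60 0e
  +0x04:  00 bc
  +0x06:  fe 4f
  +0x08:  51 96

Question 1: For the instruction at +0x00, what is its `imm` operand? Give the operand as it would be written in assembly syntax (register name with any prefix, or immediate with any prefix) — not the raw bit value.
$82

+0x00: 52 b3 ⇒ word 0xb352 (little)
  top 5b → 0x16 → adi [RI]
  [10:8] rd=3 = d
  [7:0] imm=82 = $82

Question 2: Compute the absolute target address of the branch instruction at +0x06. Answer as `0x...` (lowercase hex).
0x8f5a

+0x06: fe 4f ⇒ word 0x4ffe (little)
  op=0x4ffe>>11=0x9 ⇒ bra (J)
  [10:0] imm=2046 (s11→-2) = $-2
  target = base 0x8f54 + off 0x06 + 2 + imm -2 = 0x8f5a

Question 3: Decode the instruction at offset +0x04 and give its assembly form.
[04] 00 bc → 0xbc00
  op=0xbc00>>11=0x17 ⇒ neg (R)
  rd: (w>>8)&0x7=0x4 → e

neg e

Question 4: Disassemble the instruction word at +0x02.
or l, d

off 0x02: read 60 0e as little → 0x0e60
  op=0x0e60>>11=0x1 ⇒ or (RR)
  rd@[10:8]=0x6 ⇒ l
  rs@[7:5]=0x3 ⇒ d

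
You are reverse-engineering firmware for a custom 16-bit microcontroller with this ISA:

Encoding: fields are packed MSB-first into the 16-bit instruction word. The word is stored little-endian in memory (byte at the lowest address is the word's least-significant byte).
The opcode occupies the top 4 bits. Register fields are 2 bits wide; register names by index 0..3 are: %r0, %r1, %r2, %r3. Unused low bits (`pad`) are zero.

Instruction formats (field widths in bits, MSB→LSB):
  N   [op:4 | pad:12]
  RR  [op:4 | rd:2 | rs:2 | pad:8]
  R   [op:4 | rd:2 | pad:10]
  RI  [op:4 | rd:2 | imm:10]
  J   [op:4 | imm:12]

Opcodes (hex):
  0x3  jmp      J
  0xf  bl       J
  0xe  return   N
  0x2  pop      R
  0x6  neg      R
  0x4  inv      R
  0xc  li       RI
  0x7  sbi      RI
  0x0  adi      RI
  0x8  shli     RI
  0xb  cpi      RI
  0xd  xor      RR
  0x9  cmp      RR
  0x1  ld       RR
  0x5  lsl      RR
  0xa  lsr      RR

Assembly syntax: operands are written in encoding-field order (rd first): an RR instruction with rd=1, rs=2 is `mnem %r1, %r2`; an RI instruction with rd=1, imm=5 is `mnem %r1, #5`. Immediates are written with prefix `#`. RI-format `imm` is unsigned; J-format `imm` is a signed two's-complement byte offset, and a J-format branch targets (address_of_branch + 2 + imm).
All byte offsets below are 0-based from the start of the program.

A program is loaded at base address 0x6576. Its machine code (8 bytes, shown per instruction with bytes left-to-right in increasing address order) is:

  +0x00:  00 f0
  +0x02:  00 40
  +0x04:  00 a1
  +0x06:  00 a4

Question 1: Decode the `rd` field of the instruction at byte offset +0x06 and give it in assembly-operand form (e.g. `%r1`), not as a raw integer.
%r1

@+06  little-endian(00 a4) = 0xa400
  op=0xa400>>12=0xa ⇒ lsr (RR)
  rd: (w>>10)&0x3=0x1 → %r1
  rs: (w>>8)&0x3=0x0 → %r0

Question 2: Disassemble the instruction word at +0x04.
+0x04: 00 a1 ⇒ word 0xa100 (little)
  opcode bits[15:12]=0xa: lsr/RR
  rd@[11:10]=0x0 ⇒ %r0
  rs@[9:8]=0x1 ⇒ %r1

lsr %r0, %r1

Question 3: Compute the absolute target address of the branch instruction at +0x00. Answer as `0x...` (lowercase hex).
0x6578

[00] 00 f0 → 0xf000
  top 4b → 0xf → bl [J]
  imm@[11:0]=0x0 ⇒ #0
  target = base 0x6576 + off 0x00 + 2 + imm 0 = 0x6578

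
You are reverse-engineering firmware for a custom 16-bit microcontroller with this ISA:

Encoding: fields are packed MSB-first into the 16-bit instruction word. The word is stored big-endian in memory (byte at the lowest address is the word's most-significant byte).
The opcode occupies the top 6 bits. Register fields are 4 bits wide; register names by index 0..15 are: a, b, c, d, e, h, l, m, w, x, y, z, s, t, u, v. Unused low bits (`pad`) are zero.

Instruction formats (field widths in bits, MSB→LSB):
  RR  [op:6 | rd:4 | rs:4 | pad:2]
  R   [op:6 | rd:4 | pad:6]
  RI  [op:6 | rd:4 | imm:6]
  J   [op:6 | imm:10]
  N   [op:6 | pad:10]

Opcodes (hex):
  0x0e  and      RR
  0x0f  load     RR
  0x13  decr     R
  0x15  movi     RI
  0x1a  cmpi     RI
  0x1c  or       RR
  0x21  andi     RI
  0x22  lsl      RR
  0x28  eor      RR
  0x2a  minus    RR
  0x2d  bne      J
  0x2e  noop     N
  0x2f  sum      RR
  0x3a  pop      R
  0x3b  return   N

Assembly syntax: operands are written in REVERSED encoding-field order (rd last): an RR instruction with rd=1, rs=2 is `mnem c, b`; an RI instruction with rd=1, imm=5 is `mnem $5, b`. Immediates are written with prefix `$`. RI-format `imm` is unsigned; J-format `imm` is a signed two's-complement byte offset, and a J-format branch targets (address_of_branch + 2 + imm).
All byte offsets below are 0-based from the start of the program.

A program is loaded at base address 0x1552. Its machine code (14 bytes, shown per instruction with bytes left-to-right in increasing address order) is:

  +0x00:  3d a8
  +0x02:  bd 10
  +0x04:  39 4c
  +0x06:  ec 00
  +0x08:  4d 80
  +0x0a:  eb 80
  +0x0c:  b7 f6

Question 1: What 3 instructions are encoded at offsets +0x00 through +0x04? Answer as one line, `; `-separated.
load y, l; sum e, e; and d, h

[00] 3d a8 → 0x3da8
  top 6b → 0xf → load [RR]
  rd: (w>>6)&0xf=0x6 → l
  rs: (w>>2)&0xf=0xa → y
[02] bd 10 → 0xbd10
  top 6b → 0x2f → sum [RR]
  rd: (w>>6)&0xf=0x4 → e
  rs: (w>>2)&0xf=0x4 → e
[04] 39 4c → 0x394c
  top 6b → 0xe → and [RR]
  rd: (w>>6)&0xf=0x5 → h
  rs: (w>>2)&0xf=0x3 → d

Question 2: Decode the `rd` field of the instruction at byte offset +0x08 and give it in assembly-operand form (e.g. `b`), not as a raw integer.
@+08  big-endian(4d 80) = 0x4d80
  op=0x4d80>>10=0x13 ⇒ decr (R)
  [9:6] rd=6 = l

l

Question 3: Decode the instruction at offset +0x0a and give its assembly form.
pop u

@+0a  big-endian(eb 80) = 0xeb80
  op=0xeb80>>10=0x3a ⇒ pop (R)
  rd@[9:6]=0xe ⇒ u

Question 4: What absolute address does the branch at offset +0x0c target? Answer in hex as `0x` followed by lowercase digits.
0x1556

off 0x0c: read b7 f6 as big → 0xb7f6
  opcode bits[15:10]=0x2d: bne/J
  [9:0] imm=1014 (s10→-10) = $-10
  target = base 0x1552 + off 0x0c + 2 + imm -10 = 0x1556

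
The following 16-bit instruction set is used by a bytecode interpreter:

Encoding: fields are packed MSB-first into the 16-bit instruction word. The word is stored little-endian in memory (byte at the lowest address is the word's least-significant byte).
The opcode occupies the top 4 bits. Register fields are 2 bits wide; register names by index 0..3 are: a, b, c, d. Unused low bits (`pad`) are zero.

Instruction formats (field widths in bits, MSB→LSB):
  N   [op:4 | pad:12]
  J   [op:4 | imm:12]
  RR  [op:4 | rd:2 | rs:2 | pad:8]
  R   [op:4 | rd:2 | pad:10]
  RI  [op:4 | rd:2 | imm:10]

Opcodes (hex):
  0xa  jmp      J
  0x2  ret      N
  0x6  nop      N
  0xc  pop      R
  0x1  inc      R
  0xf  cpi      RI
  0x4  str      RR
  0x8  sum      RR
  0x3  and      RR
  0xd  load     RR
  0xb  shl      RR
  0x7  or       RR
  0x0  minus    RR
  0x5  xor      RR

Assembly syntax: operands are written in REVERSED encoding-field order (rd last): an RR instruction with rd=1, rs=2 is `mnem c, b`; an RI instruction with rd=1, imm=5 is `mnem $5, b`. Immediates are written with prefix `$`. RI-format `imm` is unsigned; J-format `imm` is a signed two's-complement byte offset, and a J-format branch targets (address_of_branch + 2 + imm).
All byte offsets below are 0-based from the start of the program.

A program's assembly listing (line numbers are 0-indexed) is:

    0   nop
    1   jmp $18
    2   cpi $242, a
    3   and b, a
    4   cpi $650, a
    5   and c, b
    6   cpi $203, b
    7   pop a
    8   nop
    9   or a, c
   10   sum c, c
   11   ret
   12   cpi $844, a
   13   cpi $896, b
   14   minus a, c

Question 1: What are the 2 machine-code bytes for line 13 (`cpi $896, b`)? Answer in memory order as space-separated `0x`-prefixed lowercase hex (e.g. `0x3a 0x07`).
L13: cpi op=0xf:4|rd=1:2|imm=896:10 ⇒ 0xf780 ⇒ little 80 f7

0x80 0xf7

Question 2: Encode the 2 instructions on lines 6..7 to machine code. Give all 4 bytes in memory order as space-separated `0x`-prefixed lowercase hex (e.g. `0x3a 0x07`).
line 6 (cpi): pack op=0xf:4|rd=1:2|imm=203:10 = 0xf4cb; little→ cb f4
line 7 (pop): pack op=0xc:4|rd=0:2|pad=0:10 = 0xc000; little→ 00 c0

0xcb 0xf4 0x00 0xc0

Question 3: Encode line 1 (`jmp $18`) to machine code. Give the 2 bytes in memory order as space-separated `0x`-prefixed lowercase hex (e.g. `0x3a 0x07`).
0x12 0xa0

1. jmp fields op=0xa:4|imm=18:12 → word a012h → 12 a0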